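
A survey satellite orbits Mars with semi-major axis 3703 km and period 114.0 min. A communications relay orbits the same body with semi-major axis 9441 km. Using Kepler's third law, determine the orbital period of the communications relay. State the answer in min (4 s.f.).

T₂ ≈ 464.1 min

Kepler's third law: T² ∝ a³, so T₂ = T₁ (a₂/a₁)^(3/2).
a₂/a₁ = 2.550, (a₂/a₁)^(3/2) = 4.071.
T₂ = 114.0 × 4.071 = 464.1 min.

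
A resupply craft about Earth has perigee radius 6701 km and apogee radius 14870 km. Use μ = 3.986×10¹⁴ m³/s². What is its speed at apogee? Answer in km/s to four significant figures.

v ≈ 4.081 km/s

Semi-major axis a = (r_p + r_a)/2 = 10786 km = 1.079×10⁷ m.
Vis-viva: v² = μ(2/r − 1/a) = 3.986×10¹⁴ × (1.345×10⁻⁷ − 9.272×10⁻⁸) = 1.665×10⁷ m²/s².
v = 4081 m/s = 4.081 km/s.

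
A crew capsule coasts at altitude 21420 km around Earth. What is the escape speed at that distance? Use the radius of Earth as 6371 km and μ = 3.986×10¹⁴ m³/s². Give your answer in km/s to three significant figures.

r = 6371 + 21420 = 27791 km = 2.7791×10⁷ m.
Escape speed v_esc = √(2μ/r) = √(2 × 3.986×10¹⁴ / 2.779×10⁷) = √(2.869×10⁷) = 5356 m/s.
= 5.356 km/s.

v_esc ≈ 5.36 km/s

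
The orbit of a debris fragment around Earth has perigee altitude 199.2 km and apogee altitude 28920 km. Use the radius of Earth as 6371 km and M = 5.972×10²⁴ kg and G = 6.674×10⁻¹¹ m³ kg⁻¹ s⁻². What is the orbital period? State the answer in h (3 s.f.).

T ≈ 8.37 h

μ = GM = 6.674×10⁻¹¹ × 5.972×10²⁴ = 3.986×10¹⁴ m³/s².
r_p = 6371 + 199.2 = 6570.2 km = 6.5702×10⁶ m.
r_a = 6371 + 28920 = 35291 km = 3.5291×10⁷ m.
Semi-major axis a = (r_p + r_a)/2 = (6570.2 + 35291)/2 = 20931 km = 2.093×10⁷ m.
By Kepler's third law T = 2π√(a³/μ) = 2π × 4.796×10³ = 3.014×10⁴ s.
= 8.371 h.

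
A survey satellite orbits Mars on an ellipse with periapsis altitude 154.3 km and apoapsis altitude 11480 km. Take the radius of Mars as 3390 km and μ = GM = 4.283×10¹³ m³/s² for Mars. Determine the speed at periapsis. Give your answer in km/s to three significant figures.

v ≈ 4.42 km/s

r_p = 3390 + 154.3 = 3544.3 km = 3.5443×10⁶ m.
r_a = 3390 + 11480 = 14870 km = 1.4870×10⁷ m.
Semi-major axis a = (r_p + r_a)/2 = 9207.1 km = 9.207×10⁶ m.
Vis-viva: v² = μ(2/r − 1/a) = 4.283×10¹³ × (5.643×10⁻⁷ − 1.086×10⁻⁷) = 1.952×10⁷ m²/s².
v = 4418 m/s = 4.418 km/s.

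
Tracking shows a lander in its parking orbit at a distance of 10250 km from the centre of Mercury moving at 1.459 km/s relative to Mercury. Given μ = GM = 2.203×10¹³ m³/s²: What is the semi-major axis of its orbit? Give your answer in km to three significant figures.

a ≈ 10200 km

r = 1.025×10⁷ m.
Vis-viva rearranged: 1/a = 2/r − v²/μ = 1.951×10⁻⁷ − 9.663×10⁻⁸ = 9.850×10⁻⁸ m⁻¹.
a = 1.015×10⁷ m = 10153 km.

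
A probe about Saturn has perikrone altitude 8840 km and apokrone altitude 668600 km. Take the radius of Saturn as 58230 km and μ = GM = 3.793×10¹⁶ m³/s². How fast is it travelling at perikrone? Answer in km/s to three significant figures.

v ≈ 32.2 km/s

r_p = 58230 + 8840 = 67070 km = 6.7070×10⁷ m.
r_a = 58230 + 668600 = 726830 km = 7.2683×10⁸ m.
Semi-major axis a = (r_p + r_a)/2 = 3.9695×10⁵ km = 3.970×10⁸ m.
Vis-viva: v² = μ(2/r − 1/a) = 3.793×10¹⁶ × (2.982×10⁻⁸ − 2.519×10⁻⁹) = 1.036×10⁹ m²/s².
v = 32180 m/s = 32.18 km/s.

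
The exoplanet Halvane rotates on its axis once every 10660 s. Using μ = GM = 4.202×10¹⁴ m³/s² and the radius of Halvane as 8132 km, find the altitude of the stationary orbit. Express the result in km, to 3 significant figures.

A synchronous orbit has period T, so by Kepler's third law a = (μT²/4π²)^(1/3).
μT²/4π² = 4.202×10¹⁴ × (1.066×10⁴)² / 39.48 = 1.210×10²¹ m³.
a = 1.065×10⁷ m = 10655 km.
Altitude h = a − R = 10655 − 8132 = 2522.6 km.

h_sync ≈ 2520 km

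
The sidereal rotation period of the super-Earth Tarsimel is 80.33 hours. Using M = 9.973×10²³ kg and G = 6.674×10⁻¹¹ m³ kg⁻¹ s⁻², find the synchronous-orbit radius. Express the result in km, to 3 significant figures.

μ = GM = 6.674×10⁻¹¹ × 9.973×10²³ = 6.656×10¹³ m³/s².
T = 80.33 hours = 2.892×10⁵ s.
A synchronous orbit has period T, so by Kepler's third law a = (μT²/4π²)^(1/3).
μT²/4π² = 6.656×10¹³ × (2.892×10⁵)² / 39.48 = 1.410×10²³ m³.
a = 5.205×10⁷ m = 52048 km.

r_sync ≈ 52000 km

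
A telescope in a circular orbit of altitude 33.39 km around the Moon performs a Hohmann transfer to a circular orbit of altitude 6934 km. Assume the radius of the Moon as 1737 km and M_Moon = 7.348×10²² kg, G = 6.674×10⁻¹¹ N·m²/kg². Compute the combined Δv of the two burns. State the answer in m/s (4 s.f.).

μ = GM = 6.674×10⁻¹¹ × 7.348×10²² = 4.904×10¹² m³/s².
r₁ = 1737 + 33.39 = 1770.4 km = 1.7704×10⁶ m.
r₂ = 1737 + 6934 = 8671.0 km = 8.6710×10⁶ m.
Transfer ellipse a_t = (r₁ + r₂)/2 = 5.221×10⁶ m.
At r₁: circular v_c1 = √(μ/r₁) = 1664 m/s; transfer-perilune v_p = √[μ(2/r₁ − 1/a_t)] = 2145 m/s.
Δv₁ = v_p − v_c1 = 480.6 m/s.
At r₂: circular v_c2 = √(μ/r₂) = 752.0 m/s; transfer-apolune v_a = √[μ(2/r₂ − 1/a_t)] = 437.9 m/s.
Δv₂ = v_c2 − v_a = 314.1 m/s.
Total Δv = Δv₁ + Δv₂ = 794.7 m/s.

Δv_total ≈ 794.7 m/s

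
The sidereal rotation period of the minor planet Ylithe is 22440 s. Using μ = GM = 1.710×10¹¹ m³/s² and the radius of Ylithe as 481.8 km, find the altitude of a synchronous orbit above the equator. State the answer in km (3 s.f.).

h_sync ≈ 815 km

A synchronous orbit has period T, so by Kepler's third law a = (μT²/4π²)^(1/3).
μT²/4π² = 1.710×10¹¹ × (2.244×10⁴)² / 39.48 = 2.181×10¹⁸ m³.
a = 1.297×10⁶ m = 1296.9 km.
Altitude h = a − R = 1296.9 − 481.8 = 815.06 km.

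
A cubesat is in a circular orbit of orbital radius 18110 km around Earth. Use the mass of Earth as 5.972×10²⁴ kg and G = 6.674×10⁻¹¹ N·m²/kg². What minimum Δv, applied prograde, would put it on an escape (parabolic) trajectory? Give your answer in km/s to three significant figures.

μ = GM = 6.674×10⁻¹¹ × 5.972×10²⁴ = 3.986×10¹⁴ m³/s².
r = 18110 km = 1.811×10⁷ m.
Circular speed v_c = √(μ/r) = 4691 m/s.
Escape speed v_esc = √(2μ/r) = √2 × v_c = 6635 m/s.
Δv = v_esc − v_c = 1943 m/s = 1.943 km/s.

Δv ≈ 1.94 km/s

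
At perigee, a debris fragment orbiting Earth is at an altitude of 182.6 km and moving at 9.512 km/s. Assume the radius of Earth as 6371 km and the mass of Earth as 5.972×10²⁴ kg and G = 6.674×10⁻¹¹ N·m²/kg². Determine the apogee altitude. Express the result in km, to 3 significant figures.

apogee altitude ≈ 12700 km

μ = GM = 6.674×10⁻¹¹ × 5.972×10²⁴ = 3.986×10¹⁴ m³/s².
r_p = 6371 + 182.6 = 6553.6 km = 6.554×10⁶ m.
Specific energy ε = v²/2 − μ/r = -1.558×10⁷ J/kg, so a = −μ/(2ε) = 1.279×10⁷ m.
The apsides satisfy r_p + r_a = 2a, so the apogee radius is 2a − r_p = 1.903×10⁷ m = 19032 km.
Apogee altitude = 19032 − 6371 = 12661 km.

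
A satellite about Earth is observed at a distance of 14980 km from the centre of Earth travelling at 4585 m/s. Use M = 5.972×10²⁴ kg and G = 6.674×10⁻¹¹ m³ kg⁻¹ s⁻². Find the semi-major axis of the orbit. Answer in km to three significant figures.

μ = GM = 6.674×10⁻¹¹ × 5.972×10²⁴ = 3.986×10¹⁴ m³/s².
r = 1.498×10⁷ m.
Vis-viva rearranged: 1/a = 2/r − v²/μ = 1.335×10⁻⁷ − 5.274×10⁻⁸ = 8.077×10⁻⁸ m⁻¹.
a = 1.238×10⁷ m = 12381 km.

a ≈ 12400 km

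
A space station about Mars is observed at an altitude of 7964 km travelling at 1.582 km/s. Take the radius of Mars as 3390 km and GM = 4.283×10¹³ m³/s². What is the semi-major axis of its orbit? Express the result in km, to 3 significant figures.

r = 3390 + 7964 = 11354 km = 1.135×10⁷ m.
Specific orbital energy ε = v²/2 − μ/r = (1582)²/2 − 4.283×10¹³/1.135×10⁷ = -2.521×10⁶ J/kg.
Since ε = −μ/(2a), a = −μ/(2ε) = 8.495×10⁶ m = 8495.1 km.

a ≈ 8500 km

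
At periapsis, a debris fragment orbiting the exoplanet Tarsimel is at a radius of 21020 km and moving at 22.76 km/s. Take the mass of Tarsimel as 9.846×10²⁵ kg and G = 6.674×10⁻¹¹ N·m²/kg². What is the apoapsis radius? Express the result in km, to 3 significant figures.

μ = GM = 6.674×10⁻¹¹ × 9.846×10²⁵ = 6.571×10¹⁵ m³/s².
r_p = 2.102×10⁷ m.
Specific energy ε = v²/2 − μ/r = -5.361×10⁷ J/kg, so a = −μ/(2ε) = 6.129×10⁷ m.
The apsides satisfy r_p + r_a = 2a, so the apoapsis radius is 2a − r_p = 1.016×10⁸ m = 1.0156×10⁵ km.

apoapsis radius ≈ 1.02×10⁵ km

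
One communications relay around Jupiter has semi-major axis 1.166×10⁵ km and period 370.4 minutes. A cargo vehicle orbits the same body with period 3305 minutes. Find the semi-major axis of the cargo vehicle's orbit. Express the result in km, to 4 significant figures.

a₂ ≈ 5.016×10⁵ km

Kepler's third law: a³ ∝ T², so a₂ = a₁ (T₂/T₁)^(2/3).
T₂/T₁ = 8.923, (T₂/T₁)^(2/3) = 4.302.
a₂ = 1.166×10⁵ × 4.302 = 5.016×10⁵ km.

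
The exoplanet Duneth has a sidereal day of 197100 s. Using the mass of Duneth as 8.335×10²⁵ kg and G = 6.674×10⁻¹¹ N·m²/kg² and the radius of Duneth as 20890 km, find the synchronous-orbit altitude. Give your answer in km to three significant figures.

h_sync ≈ 1.55×10⁵ km

μ = GM = 6.674×10⁻¹¹ × 8.335×10²⁵ = 5.563×10¹⁵ m³/s².
A synchronous orbit has period T, so by Kepler's third law a = (μT²/4π²)^(1/3).
μT²/4π² = 5.563×10¹⁵ × (1.971×10⁵)² / 39.48 = 5.474×10²⁴ m³.
a = 1.762×10⁸ m = 1.7624×10⁵ km.
Altitude h = a − R = 1.7624×10⁵ − 20890 = 1.5535×10⁵ km.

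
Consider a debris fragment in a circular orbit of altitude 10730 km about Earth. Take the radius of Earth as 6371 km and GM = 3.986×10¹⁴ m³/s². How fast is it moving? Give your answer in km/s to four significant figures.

r = 6371 + 10730 = 17101 km = 1.7101×10⁷ m.
For a circular orbit v = √(μ/r) = √(3.986×10¹⁴ / 1.710×10⁷) = √(2.331×10⁷) = 4828 m/s.
That is 4.828 km/s.

v ≈ 4.828 km/s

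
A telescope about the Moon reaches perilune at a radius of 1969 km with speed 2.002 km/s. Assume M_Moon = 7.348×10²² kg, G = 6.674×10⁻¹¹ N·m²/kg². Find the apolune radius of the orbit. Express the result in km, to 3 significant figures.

apolune radius ≈ 8110 km

μ = GM = 6.674×10⁻¹¹ × 7.348×10²² = 4.904×10¹² m³/s².
r_p = 1.969×10⁶ m.
Specific energy ε = v²/2 − μ/r = -4.866×10⁵ J/kg, so a = −μ/(2ε) = 5.039×10⁶ m.
The apsides satisfy r_p + r_a = 2a, so the apolune radius is 2a − r_p = 8.109×10⁶ m = 8108.6 km.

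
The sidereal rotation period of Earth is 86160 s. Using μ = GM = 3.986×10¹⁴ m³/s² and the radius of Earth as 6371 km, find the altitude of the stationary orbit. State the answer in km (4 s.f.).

A synchronous orbit has period T, so by Kepler's third law a = (μT²/4π²)^(1/3).
μT²/4π² = 3.986×10¹⁴ × (8.616×10⁴)² / 39.48 = 7.495×10²² m³.
a = 4.216×10⁷ m = 42163 km.
Altitude h = a − R = 42163 − 6371 = 35792 km.

h_sync ≈ 35790 km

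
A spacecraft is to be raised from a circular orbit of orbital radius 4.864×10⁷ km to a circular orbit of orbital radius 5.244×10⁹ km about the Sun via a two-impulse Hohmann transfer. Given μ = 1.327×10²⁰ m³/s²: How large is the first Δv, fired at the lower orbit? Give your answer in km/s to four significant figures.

Δv ≈ 21.30 km/s

r₁ = 4.864×10⁷ km = 4.864×10¹⁰ m.
r₂ = 5.244×10⁹ km = 5.244×10¹² m.
Transfer ellipse a_t = (r₁ + r₂)/2 = 2.646×10¹² m.
At r₁: circular v_c1 = √(μ/r₁) = 52230 m/s; transfer-perihelion v_p = √[μ(2/r₁ − 1/a_t)] = 73530 m/s.
Δv₁ = v_p − v_c1 = 21300 m/s.
= 21.30 km/s.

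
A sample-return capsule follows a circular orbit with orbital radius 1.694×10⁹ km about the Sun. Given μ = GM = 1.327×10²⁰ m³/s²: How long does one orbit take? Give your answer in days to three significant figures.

T ≈ 13900 days

r = 1.694×10⁹ km = 1.694×10¹² m.
Kepler's third law: T = 2π√(r³/μ) = 2π√((1.694×10¹²)³ / 1.327×10²⁰).
r³/μ = 3.663×10¹⁶ s², so T = 2π × 1.914×10⁸ = 1.203×10⁹ s.
Converting: 1.203×10⁹ s ÷ 86400 = 13920 days.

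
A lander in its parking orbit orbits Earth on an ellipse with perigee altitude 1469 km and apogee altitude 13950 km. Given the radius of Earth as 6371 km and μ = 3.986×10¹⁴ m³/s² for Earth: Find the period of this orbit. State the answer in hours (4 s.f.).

r_p = 6371 + 1469 = 7840.0 km = 7.8400×10⁶ m.
r_a = 6371 + 13950 = 20321 km = 2.0321×10⁷ m.
Semi-major axis a = (r_p + r_a)/2 = (7840.0 + 20321)/2 = 14080 km = 1.408×10⁷ m.
By Kepler's third law T = 2π√(a³/μ) = 2π × 2.646×10³ = 1.663×10⁴ s.
= 4.619 hours.

T ≈ 4.619 hours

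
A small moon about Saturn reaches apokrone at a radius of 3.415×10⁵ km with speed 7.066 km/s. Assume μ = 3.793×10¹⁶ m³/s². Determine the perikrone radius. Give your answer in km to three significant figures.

r_a = 3.415×10⁸ m.
Specific energy ε = v²/2 − μ/r = -8.610×10⁷ J/kg, so a = −μ/(2ε) = 2.203×10⁸ m.
The apsides satisfy r_p + r_a = 2a, so the perikrone radius is 2a − r_a = 9.901×10⁷ m = 99011 km.

perikrone radius ≈ 99000 km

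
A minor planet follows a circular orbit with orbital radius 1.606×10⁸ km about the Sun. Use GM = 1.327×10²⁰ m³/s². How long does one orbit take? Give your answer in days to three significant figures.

r = 1.606×10⁸ km = 1.606×10¹¹ m.
Kepler's third law: T = 2π√(r³/μ) = 2π√((1.606×10¹¹)³ / 1.327×10²⁰).
r³/μ = 3.122×10¹³ s², so T = 2π × 5.587×10⁶ = 3.510×10⁷ s.
Converting: 3.510×10⁷ s ÷ 86400 = 406.3 days.

T ≈ 406 days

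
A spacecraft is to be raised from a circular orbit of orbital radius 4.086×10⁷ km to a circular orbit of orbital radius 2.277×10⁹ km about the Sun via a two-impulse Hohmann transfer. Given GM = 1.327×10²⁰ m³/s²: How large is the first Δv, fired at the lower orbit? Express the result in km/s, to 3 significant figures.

Δv ≈ 22.9 km/s

r₁ = 4.086×10⁷ km = 4.086×10¹⁰ m.
r₂ = 2.277×10⁹ km = 2.277×10¹² m.
Transfer ellipse a_t = (r₁ + r₂)/2 = 1.159×10¹² m.
At r₁: circular v_c1 = √(μ/r₁) = 56990 m/s; transfer-perihelion v_p = √[μ(2/r₁ − 1/a_t)] = 79880 m/s.
Δv₁ = v_p − v_c1 = 22890 m/s.
= 22.89 km/s.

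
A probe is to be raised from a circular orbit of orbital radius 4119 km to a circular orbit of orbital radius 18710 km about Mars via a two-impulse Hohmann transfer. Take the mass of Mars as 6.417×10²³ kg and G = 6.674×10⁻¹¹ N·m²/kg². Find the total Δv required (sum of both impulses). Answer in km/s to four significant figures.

Δv_total ≈ 1.508 km/s

μ = GM = 6.674×10⁻¹¹ × 6.417×10²³ = 4.283×10¹³ m³/s².
r₁ = 4119 km = 4.119×10⁶ m.
r₂ = 18710 km = 1.871×10⁷ m.
Transfer ellipse a_t = (r₁ + r₂)/2 = 1.141×10⁷ m.
At r₁: circular v_c1 = √(μ/r₁) = 3225 m/s; transfer-periapsis v_p = √[μ(2/r₁ − 1/a_t)] = 4128 m/s.
Δv₁ = v_p − v_c1 = 903.8 m/s.
At r₂: circular v_c2 = √(μ/r₂) = 1513 m/s; transfer-apoapsis v_a = √[μ(2/r₂ − 1/a_t)] = 908.8 m/s.
Δv₂ = v_c2 − v_a = 604.1 m/s.
Total Δv = Δv₁ + Δv₂ = 1508 m/s = 1.508 km/s.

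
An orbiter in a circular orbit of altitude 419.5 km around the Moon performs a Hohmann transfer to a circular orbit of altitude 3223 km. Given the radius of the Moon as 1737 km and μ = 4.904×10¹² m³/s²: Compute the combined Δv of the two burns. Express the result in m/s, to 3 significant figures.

Δv_total ≈ 493 m/s

r₁ = 1737 + 419.5 = 2156.5 km = 2.1565×10⁶ m.
r₂ = 1737 + 3223 = 4960.0 km = 4.9600×10⁶ m.
Transfer ellipse a_t = (r₁ + r₂)/2 = 3.558×10⁶ m.
At r₁: circular v_c1 = √(μ/r₁) = 1508 m/s; transfer-perilune v_p = √[μ(2/r₁ − 1/a_t)] = 1780 m/s.
Δv₁ = v_p − v_c1 = 272.4 m/s.
At r₂: circular v_c2 = √(μ/r₂) = 994.3 m/s; transfer-apolune v_a = √[μ(2/r₂ − 1/a_t)] = 774.1 m/s.
Δv₂ = v_c2 − v_a = 220.2 m/s.
Total Δv = Δv₁ + Δv₂ = 492.7 m/s.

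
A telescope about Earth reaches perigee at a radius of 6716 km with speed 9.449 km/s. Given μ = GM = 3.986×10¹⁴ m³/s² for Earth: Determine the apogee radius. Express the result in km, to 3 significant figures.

r_p = 6.716×10⁶ m.
Specific energy ε = v²/2 − μ/r = -1.471×10⁷ J/kg, so a = −μ/(2ε) = 1.355×10⁷ m.
The apsides satisfy r_p + r_a = 2a, so the apogee radius is 2a − r_p = 2.038×10⁷ m = 20383 km.

apogee radius ≈ 20400 km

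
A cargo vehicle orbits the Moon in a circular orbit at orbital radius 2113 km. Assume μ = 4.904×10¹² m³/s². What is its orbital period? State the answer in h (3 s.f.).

T ≈ 2.42 h

r = 2113 km = 2.113×10⁶ m.
Kepler's third law: T = 2π√(r³/μ) = 2π√((2.113×10⁶)³ / 4.904×10¹²).
r³/μ = 1.924×10⁶ s², so T = 2π × 1.387×10³ = 8.715×10³ s.
Converting: 8.715×10³ s ÷ 3600 = 2.421 h.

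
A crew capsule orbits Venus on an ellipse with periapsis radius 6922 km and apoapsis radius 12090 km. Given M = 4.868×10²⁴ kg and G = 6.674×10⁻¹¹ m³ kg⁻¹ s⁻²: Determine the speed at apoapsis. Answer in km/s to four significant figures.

μ = GM = 6.674×10⁻¹¹ × 4.868×10²⁴ = 3.249×10¹⁴ m³/s².
Semi-major axis a = (r_p + r_a)/2 = 9506.0 km = 9.506×10⁶ m.
Vis-viva: v² = μ(2/r − 1/a) = 3.249×10¹⁴ × (1.654×10⁻⁷ − 1.052×10⁻⁷) = 1.957×10⁷ m²/s².
v = 4424 m/s = 4.424 km/s.

v ≈ 4.424 km/s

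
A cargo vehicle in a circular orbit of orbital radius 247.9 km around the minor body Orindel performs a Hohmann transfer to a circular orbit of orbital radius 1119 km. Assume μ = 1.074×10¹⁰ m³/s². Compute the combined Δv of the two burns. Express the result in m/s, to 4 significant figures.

r₁ = 247.9 km = 2.479×10⁵ m.
r₂ = 1119 km = 1.119×10⁶ m.
Transfer ellipse a_t = (r₁ + r₂)/2 = 6.834×10⁵ m.
At r₁: circular v_c1 = √(μ/r₁) = 208.1 m/s; transfer-periapsis v_p = √[μ(2/r₁ − 1/a_t)] = 266.3 m/s.
Δv₁ = v_p − v_c1 = 58.19 m/s.
At r₂: circular v_c2 = √(μ/r₂) = 97.97 m/s; transfer-apoapsis v_a = √[μ(2/r₂ − 1/a_t)] = 59.00 m/s.
Δv₂ = v_c2 − v_a = 38.97 m/s.
Total Δv = Δv₁ + Δv₂ = 97.16 m/s.

Δv_total ≈ 97.16 m/s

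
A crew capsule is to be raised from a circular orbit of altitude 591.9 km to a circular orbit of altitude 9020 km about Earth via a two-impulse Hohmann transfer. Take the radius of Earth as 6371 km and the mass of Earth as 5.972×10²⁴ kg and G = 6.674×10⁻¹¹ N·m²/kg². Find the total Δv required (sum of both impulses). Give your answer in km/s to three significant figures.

Δv_total ≈ 2.38 km/s

μ = GM = 6.674×10⁻¹¹ × 5.972×10²⁴ = 3.986×10¹⁴ m³/s².
r₁ = 6371 + 591.9 = 6962.9 km = 6.9629×10⁶ m.
r₂ = 6371 + 9020 = 15391 km = 1.5391×10⁷ m.
Transfer ellipse a_t = (r₁ + r₂)/2 = 1.118×10⁷ m.
At r₁: circular v_c1 = √(μ/r₁) = 7566 m/s; transfer-perigee v_p = √[μ(2/r₁ − 1/a_t)] = 8878 m/s.
Δv₁ = v_p − v_c1 = 1312 m/s.
At r₂: circular v_c2 = √(μ/r₂) = 5089 m/s; transfer-apogee v_a = √[μ(2/r₂ − 1/a_t)] = 4017 m/s.
Δv₂ = v_c2 − v_a = 1072 m/s.
Total Δv = Δv₁ + Δv₂ = 2385 m/s = 2.385 km/s.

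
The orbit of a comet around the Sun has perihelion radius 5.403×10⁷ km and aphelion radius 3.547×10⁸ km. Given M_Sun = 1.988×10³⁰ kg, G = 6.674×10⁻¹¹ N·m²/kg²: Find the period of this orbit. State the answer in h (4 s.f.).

μ = GM = 6.674×10⁻¹¹ × 1.988×10³⁰ = 1.327×10²⁰ m³/s².
Semi-major axis a = (r_p + r_a)/2 = (5.4030×10⁷ + 3.5470×10⁸)/2 = 2.0436×10⁸ km = 2.044×10¹¹ m.
By Kepler's third law T = 2π√(a³/μ) = 2π × 8.021×10⁶ = 5.040×10⁷ s.
= 14000 h.

T ≈ 14000 h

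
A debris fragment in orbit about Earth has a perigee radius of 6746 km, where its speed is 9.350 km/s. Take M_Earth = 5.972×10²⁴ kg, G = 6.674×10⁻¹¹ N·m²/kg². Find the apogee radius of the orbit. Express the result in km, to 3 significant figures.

μ = GM = 6.674×10⁻¹¹ × 5.972×10²⁴ = 3.986×10¹⁴ m³/s².
r_p = 6.746×10⁶ m.
Specific energy ε = v²/2 − μ/r = -1.537×10⁷ J/kg, so a = −μ/(2ε) = 1.296×10⁷ m.
The apsides satisfy r_p + r_a = 2a, so the apogee radius is 2a − r_p = 1.918×10⁷ m = 19183 km.

apogee radius ≈ 19200 km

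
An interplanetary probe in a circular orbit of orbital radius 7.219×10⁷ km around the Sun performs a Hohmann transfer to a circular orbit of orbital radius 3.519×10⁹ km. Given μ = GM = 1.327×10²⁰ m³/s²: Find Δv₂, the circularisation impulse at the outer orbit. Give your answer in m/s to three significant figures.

Δv ≈ 4910 m/s

r₁ = 7.219×10⁷ km = 7.219×10¹⁰ m.
r₂ = 3.519×10⁹ km = 3.519×10¹² m.
Transfer ellipse a_t = (r₁ + r₂)/2 = 1.796×10¹² m.
At r₁: circular v_c1 = √(μ/r₁) = 42870 m/s; transfer-perihelion v_p = √[μ(2/r₁ − 1/a_t)] = 60020 m/s.
At r₂: circular v_c2 = √(μ/r₂) = 6141 m/s; transfer-aphelion v_a = √[μ(2/r₂ − 1/a_t)] = 1231 m/s.
Δv₂ = v_c2 − v_a = 4910 m/s.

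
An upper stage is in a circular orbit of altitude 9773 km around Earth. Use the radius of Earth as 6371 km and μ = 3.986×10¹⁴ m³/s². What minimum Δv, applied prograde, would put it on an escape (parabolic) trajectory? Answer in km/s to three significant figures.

r = 6371 + 9773 = 16144 km = 1.6144×10⁷ m.
Circular speed v_c = √(μ/r) = 4969 m/s.
Escape speed v_esc = √(2μ/r) = √2 × v_c = 7027 m/s.
Δv = v_esc − v_c = 2058 m/s = 2.058 km/s.

Δv ≈ 2.06 km/s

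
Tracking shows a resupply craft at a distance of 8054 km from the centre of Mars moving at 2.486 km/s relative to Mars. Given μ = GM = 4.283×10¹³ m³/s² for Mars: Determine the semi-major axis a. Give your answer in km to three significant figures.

a ≈ 9610 km

r = 8.054×10⁶ m.
Vis-viva rearranged: 1/a = 2/r − v²/μ = 2.483×10⁻⁷ − 1.443×10⁻⁷ = 1.040×10⁻⁷ m⁻¹.
a = 9.613×10⁶ m = 9612.8 km.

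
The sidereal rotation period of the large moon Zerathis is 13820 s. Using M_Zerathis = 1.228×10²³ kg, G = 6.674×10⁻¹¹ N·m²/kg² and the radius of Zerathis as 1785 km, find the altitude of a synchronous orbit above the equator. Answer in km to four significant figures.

μ = GM = 6.674×10⁻¹¹ × 1.228×10²³ = 8.196×10¹² m³/s².
A synchronous orbit has period T, so by Kepler's third law a = (μT²/4π²)^(1/3).
μT²/4π² = 8.196×10¹² × (1.382×10⁴)² / 39.48 = 3.965×10¹⁹ m³.
a = 3.410×10⁶ m = 3409.9 km.
Altitude h = a − R = 3409.9 − 1785 = 1624.9 km.

h_sync ≈ 1625 km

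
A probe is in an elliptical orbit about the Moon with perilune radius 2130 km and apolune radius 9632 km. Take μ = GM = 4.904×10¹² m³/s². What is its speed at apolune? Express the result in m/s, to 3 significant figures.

Semi-major axis a = (r_p + r_a)/2 = 5881.0 km = 5.881×10⁶ m.
Vis-viva: v² = μ(2/r − 1/a) = 4.904×10¹² × (2.076×10⁻⁷ − 1.700×10⁻⁷) = 1.844×10⁵ m²/s².
v = 429.4 m/s.

v ≈ 429 m/s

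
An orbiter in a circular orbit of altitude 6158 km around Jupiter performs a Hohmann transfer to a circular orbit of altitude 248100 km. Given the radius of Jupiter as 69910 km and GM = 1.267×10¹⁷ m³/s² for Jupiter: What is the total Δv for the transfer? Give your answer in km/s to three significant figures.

r₁ = 69910 + 6158 = 76068 km = 7.6068×10⁷ m.
r₂ = 69910 + 248100 = 318010 km = 3.1801×10⁸ m.
Transfer ellipse a_t = (r₁ + r₂)/2 = 1.970×10⁸ m.
At r₁: circular v_c1 = √(μ/r₁) = 40810 m/s; transfer-perijove v_p = √[μ(2/r₁ − 1/a_t)] = 51850 m/s.
Δv₁ = v_p − v_c1 = 11040 m/s.
At r₂: circular v_c2 = √(μ/r₂) = 19960 m/s; transfer-apojove v_a = √[μ(2/r₂ − 1/a_t)] = 12400 m/s.
Δv₂ = v_c2 − v_a = 7558 m/s.
Total Δv = Δv₁ + Δv₂ = 18590 m/s = 18.59 km/s.

Δv_total ≈ 18.6 km/s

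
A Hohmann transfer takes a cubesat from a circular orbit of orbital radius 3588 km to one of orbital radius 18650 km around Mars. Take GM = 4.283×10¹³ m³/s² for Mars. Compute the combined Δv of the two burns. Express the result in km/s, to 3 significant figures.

r₁ = 3588 km = 3.588×10⁶ m.
r₂ = 18650 km = 1.865×10⁷ m.
Transfer ellipse a_t = (r₁ + r₂)/2 = 1.112×10⁷ m.
At r₁: circular v_c1 = √(μ/r₁) = 3455 m/s; transfer-periapsis v_p = √[μ(2/r₁ − 1/a_t)] = 4475 m/s.
Δv₁ = v_p − v_c1 = 1020 m/s.
At r₂: circular v_c2 = √(μ/r₂) = 1515 m/s; transfer-apoapsis v_a = √[μ(2/r₂ − 1/a_t)] = 860.9 m/s.
Δv₂ = v_c2 − v_a = 654.6 m/s.
Total Δv = Δv₁ + Δv₂ = 1674 m/s = 1.674 km/s.

Δv_total ≈ 1.67 km/s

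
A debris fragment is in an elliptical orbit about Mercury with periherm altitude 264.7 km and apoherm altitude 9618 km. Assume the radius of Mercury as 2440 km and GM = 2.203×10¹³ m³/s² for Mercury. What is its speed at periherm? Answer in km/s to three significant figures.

r_p = 2440 + 264.7 = 2704.7 km = 2.7047×10⁶ m.
r_a = 2440 + 9618 = 12058 km = 1.2058×10⁷ m.
Semi-major axis a = (r_p + r_a)/2 = 7381.4 km = 7.381×10⁶ m.
Vis-viva: v² = μ(2/r − 1/a) = 2.203×10¹³ × (7.395×10⁻⁷ − 1.355×10⁻⁷) = 1.331×10⁷ m²/s².
v = 3648 m/s = 3.648 km/s.

v ≈ 3.65 km/s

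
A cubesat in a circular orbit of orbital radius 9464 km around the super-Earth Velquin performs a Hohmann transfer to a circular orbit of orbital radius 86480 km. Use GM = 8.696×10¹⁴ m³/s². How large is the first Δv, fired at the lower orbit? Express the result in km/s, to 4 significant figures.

Δv ≈ 3.285 km/s

r₁ = 9464 km = 9.464×10⁶ m.
r₂ = 86480 km = 8.648×10⁷ m.
Transfer ellipse a_t = (r₁ + r₂)/2 = 4.797×10⁷ m.
At r₁: circular v_c1 = √(μ/r₁) = 9586 m/s; transfer-periapsis v_p = √[μ(2/r₁ − 1/a_t)] = 12870 m/s.
Δv₁ = v_p − v_c1 = 3285 m/s.
= 3.285 km/s.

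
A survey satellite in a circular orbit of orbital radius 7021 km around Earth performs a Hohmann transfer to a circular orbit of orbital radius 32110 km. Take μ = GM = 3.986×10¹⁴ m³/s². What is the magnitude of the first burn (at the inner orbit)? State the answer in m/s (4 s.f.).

Δv ≈ 2118 m/s

r₁ = 7021 km = 7.021×10⁶ m.
r₂ = 32110 km = 3.211×10⁷ m.
Transfer ellipse a_t = (r₁ + r₂)/2 = 1.957×10⁷ m.
At r₁: circular v_c1 = √(μ/r₁) = 7535 m/s; transfer-perigee v_p = √[μ(2/r₁ − 1/a_t)] = 9653 m/s.
Δv₁ = v_p − v_c1 = 2118 m/s.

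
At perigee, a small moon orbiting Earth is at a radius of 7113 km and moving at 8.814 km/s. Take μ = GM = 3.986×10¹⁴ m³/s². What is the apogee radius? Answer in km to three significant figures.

r_p = 7.113×10⁶ m.
Specific energy ε = v²/2 − μ/r = -1.719×10⁷ J/kg, so a = −μ/(2ε) = 1.159×10⁷ m.
The apsides satisfy r_p + r_a = 2a, so the apogee radius is 2a − r_p = 1.607×10⁷ m = 16068 km.

apogee radius ≈ 16100 km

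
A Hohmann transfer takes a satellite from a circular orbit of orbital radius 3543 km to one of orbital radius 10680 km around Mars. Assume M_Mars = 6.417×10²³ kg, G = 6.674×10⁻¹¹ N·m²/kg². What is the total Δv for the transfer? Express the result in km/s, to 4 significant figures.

μ = GM = 6.674×10⁻¹¹ × 6.417×10²³ = 4.283×10¹³ m³/s².
r₁ = 3543 km = 3.543×10⁶ m.
r₂ = 10680 km = 1.068×10⁷ m.
Transfer ellipse a_t = (r₁ + r₂)/2 = 7.112×10⁶ m.
At r₁: circular v_c1 = √(μ/r₁) = 3477 m/s; transfer-periapsis v_p = √[μ(2/r₁ − 1/a_t)] = 4261 m/s.
Δv₁ = v_p − v_c1 = 783.9 m/s.
At r₂: circular v_c2 = √(μ/r₂) = 2003 m/s; transfer-apoapsis v_a = √[μ(2/r₂ − 1/a_t)] = 1413 m/s.
Δv₂ = v_c2 − v_a = 589.1 m/s.
Total Δv = Δv₁ + Δv₂ = 1373 m/s = 1.373 km/s.

Δv_total ≈ 1.373 km/s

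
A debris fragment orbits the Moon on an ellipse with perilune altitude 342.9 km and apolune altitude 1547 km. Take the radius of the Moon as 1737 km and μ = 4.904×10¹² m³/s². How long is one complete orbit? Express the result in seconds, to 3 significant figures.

T ≈ 12500 seconds

r_p = 1737 + 342.9 = 2079.9 km = 2.0799×10⁶ m.
r_a = 1737 + 1547 = 3284.0 km = 3.2840×10⁶ m.
Semi-major axis a = (r_p + r_a)/2 = (2079.9 + 3284.0)/2 = 2681.9 km = 2.682×10⁶ m.
By Kepler's third law T = 2π√(a³/μ) = 2π × 1.983×10³ = 1.246×10⁴ s.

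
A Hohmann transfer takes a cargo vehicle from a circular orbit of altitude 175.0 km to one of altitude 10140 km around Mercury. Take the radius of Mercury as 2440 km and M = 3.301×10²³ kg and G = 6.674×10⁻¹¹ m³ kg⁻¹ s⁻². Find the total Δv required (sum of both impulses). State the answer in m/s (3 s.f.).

μ = GM = 6.674×10⁻¹¹ × 3.301×10²³ = 2.203×10¹³ m³/s².
r₁ = 2440 + 175.0 = 2615.0 km = 2.6150×10⁶ m.
r₂ = 2440 + 10140 = 12580 km = 1.2580×10⁷ m.
Transfer ellipse a_t = (r₁ + r₂)/2 = 7.598×10⁶ m.
At r₁: circular v_c1 = √(μ/r₁) = 2903 m/s; transfer-periherm v_p = √[μ(2/r₁ − 1/a_t)] = 3735 m/s.
Δv₁ = v_p − v_c1 = 832.4 m/s.
At r₂: circular v_c2 = √(μ/r₂) = 1323 m/s; transfer-apoherm v_a = √[μ(2/r₂ − 1/a_t)] = 776.4 m/s.
Δv₂ = v_c2 − v_a = 547.0 m/s.
Total Δv = Δv₁ + Δv₂ = 1379 m/s.

Δv_total ≈ 1380 m/s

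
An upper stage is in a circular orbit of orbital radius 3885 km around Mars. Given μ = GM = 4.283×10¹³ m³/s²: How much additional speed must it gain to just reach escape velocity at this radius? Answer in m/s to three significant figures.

r = 3885 km = 3.885×10⁶ m.
Circular speed v_c = √(μ/r) = 3320 m/s.
Escape speed v_esc = √(2μ/r) = √2 × v_c = 4696 m/s.
Δv = v_esc − v_c = 1375 m/s.

Δv ≈ 1380 m/s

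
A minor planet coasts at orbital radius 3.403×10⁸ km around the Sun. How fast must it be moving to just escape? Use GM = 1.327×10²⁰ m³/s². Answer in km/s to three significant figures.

r = 3.403×10⁸ km = 3.403×10¹¹ m.
Escape speed v_esc = √(2μ/r) = √(2 × 1.327×10²⁰ / 3.403×10¹¹) = √(7.799×10⁸) = 27930 m/s.
= 27.93 km/s.

v_esc ≈ 27.9 km/s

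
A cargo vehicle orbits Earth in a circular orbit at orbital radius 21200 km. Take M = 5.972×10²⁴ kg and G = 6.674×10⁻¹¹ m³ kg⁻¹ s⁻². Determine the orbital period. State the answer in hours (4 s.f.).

T ≈ 8.534 hours

μ = GM = 6.674×10⁻¹¹ × 5.972×10²⁴ = 3.986×10¹⁴ m³/s².
r = 21200 km = 2.120×10⁷ m.
Kepler's third law: T = 2π√(r³/μ) = 2π√((2.120×10⁷)³ / 3.986×10¹⁴).
r³/μ = 2.391×10⁷ s², so T = 2π × 4.889×10³ = 3.072×10⁴ s.
Converting: 3.072×10⁴ s ÷ 3600 = 8.534 hours.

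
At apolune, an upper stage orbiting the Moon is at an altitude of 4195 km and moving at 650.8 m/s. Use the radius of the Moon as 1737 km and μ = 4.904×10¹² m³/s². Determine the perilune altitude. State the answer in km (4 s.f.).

perilune altitude ≈ 305.9 km

r_a = 1737 + 4195 = 5932.0 km = 5.932×10⁶ m.
Specific energy ε = v²/2 − μ/r = -6.149×10⁵ J/kg, so a = −μ/(2ε) = 3.987×10⁶ m.
The apsides satisfy r_p + r_a = 2a, so the perilune radius is 2a − r_a = 2.043×10⁶ m = 2042.9 km.
Perilune altitude = 2042.9 − 1737 = 305.86 km.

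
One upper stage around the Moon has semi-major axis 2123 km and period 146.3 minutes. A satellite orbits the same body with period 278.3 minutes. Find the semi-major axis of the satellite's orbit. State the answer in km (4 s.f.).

Kepler's third law: a³ ∝ T², so a₂ = a₁ (T₂/T₁)^(2/3).
T₂/T₁ = 1.902, (T₂/T₁)^(2/3) = 1.535.
a₂ = 2123 × 1.535 = 3259 km.

a₂ ≈ 3259 km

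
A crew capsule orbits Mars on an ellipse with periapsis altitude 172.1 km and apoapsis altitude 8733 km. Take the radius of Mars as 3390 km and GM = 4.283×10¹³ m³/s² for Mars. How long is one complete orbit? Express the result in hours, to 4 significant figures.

r_p = 3390 + 172.1 = 3562.1 km = 3.5621×10⁶ m.
r_a = 3390 + 8733 = 12123 km = 1.2123×10⁷ m.
Semi-major axis a = (r_p + r_a)/2 = (3562.1 + 12123)/2 = 7842.6 km = 7.843×10⁶ m.
By Kepler's third law T = 2π√(a³/μ) = 2π × 3.356×10³ = 2.109×10⁴ s.
= 5.857 hours.

T ≈ 5.857 hours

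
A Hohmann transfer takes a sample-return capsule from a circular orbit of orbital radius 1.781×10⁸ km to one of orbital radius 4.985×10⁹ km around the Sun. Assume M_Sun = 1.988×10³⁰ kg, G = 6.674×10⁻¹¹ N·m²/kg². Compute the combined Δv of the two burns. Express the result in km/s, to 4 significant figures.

μ = GM = 6.674×10⁻¹¹ × 1.988×10³⁰ = 1.327×10²⁰ m³/s².
r₁ = 1.781×10⁸ km = 1.781×10¹¹ m.
r₂ = 4.985×10⁹ km = 4.985×10¹² m.
Transfer ellipse a_t = (r₁ + r₂)/2 = 2.582×10¹² m.
At r₁: circular v_c1 = √(μ/r₁) = 27290 m/s; transfer-perihelion v_p = √[μ(2/r₁ − 1/a_t)] = 37930 m/s.
Δv₁ = v_p − v_c1 = 10630 m/s.
At r₂: circular v_c2 = √(μ/r₂) = 5159 m/s; transfer-aphelion v_a = √[μ(2/r₂ − 1/a_t)] = 1355 m/s.
Δv₂ = v_c2 − v_a = 3804 m/s.
Total Δv = Δv₁ + Δv₂ = 14440 m/s = 14.44 km/s.

Δv_total ≈ 14.44 km/s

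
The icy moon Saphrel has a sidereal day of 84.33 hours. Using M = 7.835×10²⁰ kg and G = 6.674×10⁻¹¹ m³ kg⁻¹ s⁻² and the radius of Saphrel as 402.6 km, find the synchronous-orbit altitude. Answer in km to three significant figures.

h_sync ≈ 4560 km

μ = GM = 6.674×10⁻¹¹ × 7.835×10²⁰ = 5.229×10¹⁰ m³/s².
T = 84.33 hours = 3.036×10⁵ s.
A synchronous orbit has period T, so by Kepler's third law a = (μT²/4π²)^(1/3).
μT²/4π² = 5.229×10¹⁰ × (3.036×10⁵)² / 39.48 = 1.221×10²⁰ m³.
a = 4.961×10⁶ m = 4960.7 km.
Altitude h = a − R = 4960.7 − 402.6 = 4558.1 km.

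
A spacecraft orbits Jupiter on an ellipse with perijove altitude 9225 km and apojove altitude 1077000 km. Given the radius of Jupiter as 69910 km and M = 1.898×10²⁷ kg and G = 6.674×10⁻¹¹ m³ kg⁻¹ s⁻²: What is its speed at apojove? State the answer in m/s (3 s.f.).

v ≈ 3780 m/s

μ = GM = 6.674×10⁻¹¹ × 1.898×10²⁷ = 1.267×10¹⁷ m³/s².
r_p = 69910 + 9225 = 79135 km = 7.9135×10⁷ m.
r_a = 69910 + 1077000 = 1146900 km = 1.1469×10⁹ m.
Semi-major axis a = (r_p + r_a)/2 = 6.1302×10⁵ km = 6.130×10⁸ m.
Vis-viva: v² = μ(2/r − 1/a) = 1.267×10¹⁷ × (1.744×10⁻⁹ − 1.631×10⁻⁹) = 1.426×10⁷ m²/s².
v = 3776 m/s.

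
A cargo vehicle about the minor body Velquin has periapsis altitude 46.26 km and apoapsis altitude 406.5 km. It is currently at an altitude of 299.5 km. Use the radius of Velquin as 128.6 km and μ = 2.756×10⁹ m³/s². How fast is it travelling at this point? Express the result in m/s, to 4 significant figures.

r_p = 128.6 + 46.26 = 174.86 km = 1.7486×10⁵ m.
r_a = 128.6 + 406.5 = 535.10 km = 5.3510×10⁵ m.
r = 128.6 + 299.5 = 428.10 km = 4.281×10⁵ m.
Semi-major axis a = (r_p + r_a)/2 = 354.98 km = 3.550×10⁵ m.
Vis-viva: v² = μ(2/r − 1/a) = 2.756×10⁹ × (4.672×10⁻⁶ − 2.817×10⁻⁶) = 5.112×10³ m²/s².
v = 71.50 m/s.

v ≈ 71.50 m/s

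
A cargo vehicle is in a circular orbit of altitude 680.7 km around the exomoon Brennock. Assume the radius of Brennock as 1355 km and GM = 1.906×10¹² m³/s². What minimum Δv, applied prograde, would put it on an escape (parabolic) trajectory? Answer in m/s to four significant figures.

Δv ≈ 400.8 m/s

r = 1355 + 680.7 = 2035.7 km = 2.0357×10⁶ m.
Circular speed v_c = √(μ/r) = 967.6 m/s.
Escape speed v_esc = √(2μ/r) = √2 × v_c = 1368 m/s.
Δv = v_esc − v_c = 400.8 m/s.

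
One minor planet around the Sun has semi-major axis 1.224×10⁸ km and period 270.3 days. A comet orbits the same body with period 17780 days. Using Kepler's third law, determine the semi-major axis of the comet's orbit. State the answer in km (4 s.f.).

a₂ ≈ 1.995×10⁹ km

Kepler's third law: a³ ∝ T², so a₂ = a₁ (T₂/T₁)^(2/3).
T₂/T₁ = 65.78, (T₂/T₁)^(2/3) = 16.30.
a₂ = 1.224×10⁸ × 16.30 = 1.995×10⁹ km.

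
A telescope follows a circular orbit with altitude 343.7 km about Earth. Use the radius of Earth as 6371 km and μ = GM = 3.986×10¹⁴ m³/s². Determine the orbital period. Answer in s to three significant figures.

r = 6371 + 343.7 = 6714.7 km = 6.7147×10⁶ m.
Kepler's third law: T = 2π√(r³/μ) = 2π√((6.715×10⁶)³ / 3.986×10¹⁴).
r³/μ = 7.595×10⁵ s², so T = 2π × 8.715×10² = 5.476×10³ s.

T ≈ 5480 s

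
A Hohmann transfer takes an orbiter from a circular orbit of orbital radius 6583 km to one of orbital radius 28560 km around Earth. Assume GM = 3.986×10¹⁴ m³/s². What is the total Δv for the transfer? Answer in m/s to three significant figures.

Δv_total ≈ 3590 m/s

r₁ = 6583 km = 6.583×10⁶ m.
r₂ = 28560 km = 2.856×10⁷ m.
Transfer ellipse a_t = (r₁ + r₂)/2 = 1.757×10⁷ m.
At r₁: circular v_c1 = √(μ/r₁) = 7781 m/s; transfer-perigee v_p = √[μ(2/r₁ − 1/a_t)] = 9920 m/s.
Δv₁ = v_p − v_c1 = 2139 m/s.
At r₂: circular v_c2 = √(μ/r₂) = 3736 m/s; transfer-apogee v_a = √[μ(2/r₂ − 1/a_t)] = 2287 m/s.
Δv₂ = v_c2 − v_a = 1449 m/s.
Total Δv = Δv₁ + Δv₂ = 3588 m/s.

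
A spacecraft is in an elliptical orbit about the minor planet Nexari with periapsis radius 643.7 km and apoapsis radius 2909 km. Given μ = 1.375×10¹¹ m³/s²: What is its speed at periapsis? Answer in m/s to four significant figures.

Semi-major axis a = (r_p + r_a)/2 = 1776.3 km = 1.776×10⁶ m.
Vis-viva: v² = μ(2/r − 1/a) = 1.375×10¹¹ × (3.107×10⁻⁶ − 5.630×10⁻⁷) = 3.498×10⁵ m²/s².
v = 591.4 m/s.

v ≈ 591.4 m/s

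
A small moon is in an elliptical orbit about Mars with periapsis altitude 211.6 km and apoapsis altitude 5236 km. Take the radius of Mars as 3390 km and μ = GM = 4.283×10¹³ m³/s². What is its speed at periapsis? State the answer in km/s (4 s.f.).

v ≈ 4.096 km/s

r_p = 3390 + 211.6 = 3601.6 km = 3.6016×10⁶ m.
r_a = 3390 + 5236 = 8626.0 km = 8.6260×10⁶ m.
Semi-major axis a = (r_p + r_a)/2 = 6113.8 km = 6.114×10⁶ m.
Vis-viva: v² = μ(2/r − 1/a) = 4.283×10¹³ × (5.553×10⁻⁷ − 1.636×10⁻⁷) = 1.678×10⁷ m²/s².
v = 4096 m/s = 4.096 km/s.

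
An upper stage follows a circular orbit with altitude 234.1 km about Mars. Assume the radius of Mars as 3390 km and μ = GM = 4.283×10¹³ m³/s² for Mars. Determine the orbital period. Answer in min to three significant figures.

T ≈ 110 min

r = 3390 + 234.1 = 3624.1 km = 3.6241×10⁶ m.
Kepler's third law: T = 2π√(r³/μ) = 2π√((3.624×10⁶)³ / 4.283×10¹³).
r³/μ = 1.111×10⁶ s², so T = 2π × 1.054×10³ = 6.624×10³ s.
Converting: 6.624×10³ s ÷ 60.00 = 110.4 min.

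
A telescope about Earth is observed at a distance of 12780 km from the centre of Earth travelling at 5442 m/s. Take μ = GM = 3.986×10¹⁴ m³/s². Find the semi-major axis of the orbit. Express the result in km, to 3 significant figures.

a ≈ 12200 km

r = 1.278×10⁷ m.
Specific orbital energy ε = v²/2 − μ/r = (5442)²/2 − 3.986×10¹⁴/1.278×10⁷ = -1.638×10⁷ J/kg.
Since ε = −μ/(2a), a = −μ/(2ε) = 1.217×10⁷ m = 12166 km.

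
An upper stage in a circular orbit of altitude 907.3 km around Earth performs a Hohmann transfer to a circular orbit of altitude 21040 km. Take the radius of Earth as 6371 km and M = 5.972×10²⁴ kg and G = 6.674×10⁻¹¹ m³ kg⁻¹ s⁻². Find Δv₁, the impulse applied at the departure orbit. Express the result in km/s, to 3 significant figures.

μ = GM = 6.674×10⁻¹¹ × 5.972×10²⁴ = 3.986×10¹⁴ m³/s².
r₁ = 6371 + 907.3 = 7278.3 km = 7.2783×10⁶ m.
r₂ = 6371 + 21040 = 27411 km = 2.7411×10⁷ m.
Transfer ellipse a_t = (r₁ + r₂)/2 = 1.734×10⁷ m.
At r₁: circular v_c1 = √(μ/r₁) = 7400 m/s; transfer-perigee v_p = √[μ(2/r₁ − 1/a_t)] = 9303 m/s.
Δv₁ = v_p − v_c1 = 1903 m/s.
= 1.903 km/s.

Δv ≈ 1.90 km/s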